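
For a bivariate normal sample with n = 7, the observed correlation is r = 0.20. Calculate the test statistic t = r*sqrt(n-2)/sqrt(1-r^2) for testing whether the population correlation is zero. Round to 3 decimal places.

0.456

t = r·√(n−2) / √(1−r²) with r = 0.20, n = 7
  = 0.20·√5 / √(1 − 0.0400)
  = 0.20·2.236068 / 0.979796
  = 0.447214 / 0.979796 = 0.456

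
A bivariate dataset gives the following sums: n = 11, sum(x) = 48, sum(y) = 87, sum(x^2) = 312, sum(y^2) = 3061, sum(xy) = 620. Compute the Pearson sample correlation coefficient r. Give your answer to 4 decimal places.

0.4873

S_xy = nΣxy − ΣxΣy = 11·620 − 48·87 = 6820 − 4176 = 2644
S_xx = nΣx² − (Σx)² = 11·312 − 48² = 3432 − 2304 = 1128
S_yy = nΣy² − (Σy)² = 11·3061 − 87² = 33671 − 7569 = 26102
r = S_xy / √(S_xx·S_yy) = 2644 / √(1128·26102) = 2644 / √29443056 = 2644 / 5426.1456 = 0.4873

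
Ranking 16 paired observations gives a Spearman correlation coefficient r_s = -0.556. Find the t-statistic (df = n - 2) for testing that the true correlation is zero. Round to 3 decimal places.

-2.503

t = r_s·√(n−2) / √(1−r_s²) with r_s = -0.556, n = 16
  = -0.556·√14 / √(1 − 0.309136)
  = -0.556·3.741657 / 0.831182
  = -2.080361 / 0.831182 = -2.503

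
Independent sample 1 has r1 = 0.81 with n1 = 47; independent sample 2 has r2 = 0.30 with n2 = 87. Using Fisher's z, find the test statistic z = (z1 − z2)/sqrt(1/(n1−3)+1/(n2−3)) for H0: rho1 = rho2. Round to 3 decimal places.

4.393

z1 = atanh(0.81) = 1.127029,  z2 = atanh(0.30) = 0.309520
SE = √(1/(n1−3) + 1/(n2−3)) = √(1/44 + 1/84) = √(0.0227273 + 0.0119048) = √0.0346321 = 0.186097
z = (z1 − z2)/SE = (1.127029 − 0.309520) / 0.186097 = 0.817509 / 0.186097 = 4.393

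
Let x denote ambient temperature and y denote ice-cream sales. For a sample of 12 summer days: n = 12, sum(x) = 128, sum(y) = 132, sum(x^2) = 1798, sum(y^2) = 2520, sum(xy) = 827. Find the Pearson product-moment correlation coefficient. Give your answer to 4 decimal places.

-0.8547

S_xy = nΣxy − ΣxΣy = 12·827 − 128·132 = 9924 − 16896 = -6972
S_xx = nΣx² − (Σx)² = 12·1798 − 128² = 21576 − 16384 = 5192
S_yy = nΣy² − (Σy)² = 12·2520 − 132² = 30240 − 17424 = 12816
r = S_xy / √(S_xx·S_yy) = -6972 / √(5192·12816) = -6972 / √66540672 = -6972 / 8157.2466 = -0.8547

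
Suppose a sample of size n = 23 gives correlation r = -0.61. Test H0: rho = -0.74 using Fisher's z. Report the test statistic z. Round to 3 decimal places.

1.080

Fisher z: atanh(-0.61) = -0.708921, atanh(-0.74) = -0.950479
z = (z_r − z_0)·√(n−3) = (-0.708921 − (-0.950479))·√20 = 0.241558 · 4.472136 = 1.080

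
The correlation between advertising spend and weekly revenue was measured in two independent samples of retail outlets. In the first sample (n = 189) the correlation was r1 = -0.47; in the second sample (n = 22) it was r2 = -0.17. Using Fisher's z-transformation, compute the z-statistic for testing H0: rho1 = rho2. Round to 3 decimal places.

-1.405

z1 = atanh(-0.47) = -0.510070,  z2 = atanh(-0.17) = -0.171667
SE = √(1/(n1−3) + 1/(n2−3)) = √(1/186 + 1/19) = √(0.0053763 + 0.0526316) = √0.0580079 = 0.240848
z = (z1 − z2)/SE = (-0.510070 − (-0.171667)) / 0.240848 = -0.338403 / 0.240848 = -1.405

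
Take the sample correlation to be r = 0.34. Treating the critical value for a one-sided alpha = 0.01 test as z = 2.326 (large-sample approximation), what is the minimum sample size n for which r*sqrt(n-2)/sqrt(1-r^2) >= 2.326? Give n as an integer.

44

Need r·√(n−2)/√(1−r²) ≥ 2.326
√(n−2) ≥ 2.326·√(1−0.1156) / 0.34 = 2.326·0.940425 / 0.34 = 6.4336
n−2 ≥ 41.3912  ⇒  n ≥ 43.3912
Smallest integer n = 44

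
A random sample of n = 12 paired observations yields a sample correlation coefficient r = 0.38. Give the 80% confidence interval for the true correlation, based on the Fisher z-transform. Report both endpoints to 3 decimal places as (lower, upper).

z_r = atanh(0.38) = 0.400060;  SE = 1/√(n−3) = 1/√9 = 0.333333
z-limits: 0.400060 ± 1.282·0.333333 = 0.400060 ± 0.427333 = [-0.027273, 0.827393]
ρ-limits: (tanh -0.027273, tanh 0.827393) = (-0.027, 0.679)

(-0.027, 0.679)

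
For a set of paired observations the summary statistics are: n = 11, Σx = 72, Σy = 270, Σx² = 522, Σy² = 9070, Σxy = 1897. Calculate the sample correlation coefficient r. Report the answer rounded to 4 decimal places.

Numerator: nΣxy − (Σx)(Σy) = 11·1897 − (72)(270) = 1427
Denominator: √[(nΣx²−(Σx)²)(nΣy²−(Σy)²)]
  nΣx²−(Σx)² = 11·522 − 5184 = 558;  nΣy²−(Σy)² = 11·9070 − 72900 = 26870
  √(558·26870) = √14993460 = 3872.1389
r = 1427 / 3872.1389 = 0.3685

0.3685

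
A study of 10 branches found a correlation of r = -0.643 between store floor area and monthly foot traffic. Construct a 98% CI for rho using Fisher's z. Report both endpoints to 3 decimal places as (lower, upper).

Fisher z: z_r = atanh(r) = ½·ln((1+(-0.643))/(1−(-0.643))) = -0.763272
SE(z) = 1/√(n−3) = 1/√7 = 0.377964
98% ⇒ z* = 2.326; margin = 2.326·0.377964 = 0.879144
CI on z-scale: (-1.642416, 0.115872)
Back-transform: tanh(-1.642416) = -0.927810, tanh(0.115872) = 0.115356

(-0.928, 0.115)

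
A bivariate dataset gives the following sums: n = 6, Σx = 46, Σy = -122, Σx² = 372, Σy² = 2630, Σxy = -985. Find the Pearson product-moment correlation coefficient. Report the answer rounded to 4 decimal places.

-0.9243

Numerator: nΣxy − (Σx)(Σy) = 6·(-985) − (46)(-122) = -298
Denominator: √[(nΣx²−(Σx)²)(nΣy²−(Σy)²)]
  nΣx²−(Σx)² = 6·372 − 2116 = 116;  nΣy²−(Σy)² = 6·2630 − 14884 = 896
  √(116·896) = √103936 = 322.3911
r = -298 / 322.3911 = -0.9243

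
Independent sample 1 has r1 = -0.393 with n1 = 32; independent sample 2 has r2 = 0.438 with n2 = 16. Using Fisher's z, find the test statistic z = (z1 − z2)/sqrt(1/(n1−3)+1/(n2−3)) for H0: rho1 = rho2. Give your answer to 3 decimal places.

-2.652

Fisher z-transforms: z1 = atanh(-0.393) = -0.415343, z2 = atanh(0.438) = 0.469753; difference d = -0.885096
Var(d) = 1/29 + 1/13 = 0.0344828 + 0.0769231 = 0.1114059
z = d/√Var(d) = -0.885096 / √0.1114059 = -0.885096 / 0.333775 = -2.652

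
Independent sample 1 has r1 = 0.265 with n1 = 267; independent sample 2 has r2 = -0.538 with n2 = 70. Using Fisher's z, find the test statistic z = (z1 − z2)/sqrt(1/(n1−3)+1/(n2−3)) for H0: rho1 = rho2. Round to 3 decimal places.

6.380

Fisher z-transforms: z1 = atanh(0.265) = 0.271478, z2 = atanh(-0.538) = -0.601337; difference d = 0.872815
Var(d) = 1/264 + 1/67 = 0.0037879 + 0.0149254 = 0.0187133
z = d/√Var(d) = 0.872815 / √0.0187133 = 0.872815 / 0.136797 = 6.380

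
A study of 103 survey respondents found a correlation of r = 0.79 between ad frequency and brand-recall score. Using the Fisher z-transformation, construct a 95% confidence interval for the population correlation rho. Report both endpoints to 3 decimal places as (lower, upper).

(0.704, 0.853)

z_r = atanh(0.79) = 1.071432;  SE = 1/√(n−3) = 1/√100 = 0.100000
z-limits: 1.071432 ± 1.960·0.100000 = 1.071432 ± 0.196000 = [0.875432, 1.267432]
ρ-limits: (tanh 0.875432, tanh 1.267432) = (0.704, 0.853)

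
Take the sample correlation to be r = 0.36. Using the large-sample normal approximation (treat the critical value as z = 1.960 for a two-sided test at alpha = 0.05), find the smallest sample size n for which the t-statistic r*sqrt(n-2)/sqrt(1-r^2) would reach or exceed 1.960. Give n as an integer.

28

r√(n−2)/√(1−r²) ≥ 1.960  ⇔  n−2 ≥ (1.960)²·(1−r²)/r²
(1−r²)/r² = (1−0.1296)/0.1296 = 6.7160
n ≥ 2 + 3.8416·6.7160 = 2 + 25.8002 = 27.8002
⌈27.8002⌉ = 28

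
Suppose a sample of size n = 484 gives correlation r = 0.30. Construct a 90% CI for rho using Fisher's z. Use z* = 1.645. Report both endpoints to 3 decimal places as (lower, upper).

z_r = atanh(0.30) = 0.309520;  SE = 1/√(n−3) = 1/√481 = 0.045596
z-limits: 0.309520 ± 1.645·0.045596 = 0.309520 ± 0.075005 = [0.234515, 0.384525]
ρ-limits: (tanh 0.234515, tanh 0.384525) = (0.230, 0.367)

(0.230, 0.367)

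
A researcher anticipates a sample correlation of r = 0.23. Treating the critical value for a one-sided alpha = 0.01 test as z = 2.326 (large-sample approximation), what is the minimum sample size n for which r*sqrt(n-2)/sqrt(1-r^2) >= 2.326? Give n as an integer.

99

Need r·√(n−2)/√(1−r²) ≥ 2.326
√(n−2) ≥ 2.326·√(1−0.0529) / 0.23 = 2.326·0.973191 / 0.23 = 9.8419
n−2 ≥ 96.8630  ⇒  n ≥ 98.8630
Smallest integer n = 99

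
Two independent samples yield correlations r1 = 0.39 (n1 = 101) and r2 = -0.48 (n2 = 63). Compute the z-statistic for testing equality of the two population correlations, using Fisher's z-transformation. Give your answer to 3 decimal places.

5.703

z1 = atanh(0.39) = 0.411800,  z2 = atanh(-0.48) = -0.522984
SE = √(1/(n1−3) + 1/(n2−3)) = √(1/98 + 1/60) = √(0.0102041 + 0.0166667) = √0.0268708 = 0.163923
z = (z1 − z2)/SE = (0.411800 − (-0.522984)) / 0.163923 = 0.934784 / 0.163923 = 5.703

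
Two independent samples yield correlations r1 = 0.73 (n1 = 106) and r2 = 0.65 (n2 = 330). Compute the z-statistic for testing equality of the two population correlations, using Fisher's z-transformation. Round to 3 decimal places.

1.358

z1 = atanh(0.73) = 0.928727,  z2 = atanh(0.65) = 0.775299
SE = √(1/(n1−3) + 1/(n2−3)) = √(1/103 + 1/327) = √(0.0097087 + 0.0030581) = √0.0127668 = 0.112990
z = (z1 − z2)/SE = (0.928727 − 0.775299) / 0.112990 = 0.153428 / 0.112990 = 1.358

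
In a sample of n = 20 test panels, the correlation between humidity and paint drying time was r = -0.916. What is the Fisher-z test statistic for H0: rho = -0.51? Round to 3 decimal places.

-4.127

z_r = atanh(-0.916) = -1.563589,  z_0 = atanh(-0.51) = -0.562730
SE = 1/√(n−3) = 1/√17 = 0.242536
z = (z_r − z_0)/SE = (-1.563589 − (-0.562730)) / 0.242536 = -1.000859 / 0.242536 = -4.127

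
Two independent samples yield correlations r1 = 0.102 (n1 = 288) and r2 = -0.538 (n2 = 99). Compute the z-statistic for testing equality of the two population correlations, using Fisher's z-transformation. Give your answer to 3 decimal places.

Fisher z-transforms: z1 = atanh(0.102) = 0.102356, z2 = atanh(-0.538) = -0.601337; difference d = 0.703693
Var(d) = 1/285 + 1/96 = 0.0035088 + 0.0104167 = 0.0139255
z = d/√Var(d) = 0.703693 / √0.0139255 = 0.703693 / 0.118006 = 5.963

5.963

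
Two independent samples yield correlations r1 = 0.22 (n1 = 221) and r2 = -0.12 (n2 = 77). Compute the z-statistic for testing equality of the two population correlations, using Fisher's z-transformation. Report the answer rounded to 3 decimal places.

z1 = atanh(0.22) = 0.223656,  z2 = atanh(-0.12) = -0.120581
SE = √(1/(n1−3) + 1/(n2−3)) = √(1/218 + 1/74) = √(0.0045872 + 0.0135135) = √0.0181007 = 0.134539
z = (z1 − z2)/SE = (0.223656 − (-0.120581)) / 0.134539 = 0.344237 / 0.134539 = 2.559

2.559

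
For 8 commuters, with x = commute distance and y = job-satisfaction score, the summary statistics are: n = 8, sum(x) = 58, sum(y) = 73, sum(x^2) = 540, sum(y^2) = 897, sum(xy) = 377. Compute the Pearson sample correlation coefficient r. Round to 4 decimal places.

S_xy = nΣxy − ΣxΣy = 8·377 − 58·73 = 3016 − 4234 = -1218
S_xx = nΣx² − (Σx)² = 8·540 − 58² = 4320 − 3364 = 956
S_yy = nΣy² − (Σy)² = 8·897 − 73² = 7176 − 5329 = 1847
r = S_xy / √(S_xx·S_yy) = -1218 / √(956·1847) = -1218 / √1765732 = -1218 / 1328.8085 = -0.9166

-0.9166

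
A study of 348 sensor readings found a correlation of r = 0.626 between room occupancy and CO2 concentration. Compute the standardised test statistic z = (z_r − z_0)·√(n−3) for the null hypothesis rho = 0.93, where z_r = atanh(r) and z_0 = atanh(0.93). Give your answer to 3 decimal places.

-17.155

Fisher z: atanh(0.626) = 0.734811, atanh(0.93) = 1.658390
z = (z_r − z_0)·√(n−3) = (0.734811 − 1.658390)·√345 = -0.923579 · 18.574176 = -17.155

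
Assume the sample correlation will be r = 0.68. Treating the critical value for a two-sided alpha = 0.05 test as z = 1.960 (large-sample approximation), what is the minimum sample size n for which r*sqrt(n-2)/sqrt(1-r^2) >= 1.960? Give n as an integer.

7

Need r·√(n−2)/√(1−r²) ≥ 1.960
√(n−2) ≥ 1.960·√(1−0.4624) / 0.68 = 1.960·0.733212 / 0.68 = 2.1134
n−2 ≥ 4.4665  ⇒  n ≥ 6.4665
Smallest integer n = 7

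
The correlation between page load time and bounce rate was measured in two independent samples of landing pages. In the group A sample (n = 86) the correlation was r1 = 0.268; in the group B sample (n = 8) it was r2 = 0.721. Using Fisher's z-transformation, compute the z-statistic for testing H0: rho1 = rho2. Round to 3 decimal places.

z1 = atanh(0.268) = 0.274708,  z2 = atanh(0.721) = 0.909725
SE = √(1/(n1−3) + 1/(n2−3)) = √(1/83 + 1/5) = √(0.0120482 + 0.2000000) = √0.2120482 = 0.460487
z = (z1 − z2)/SE = (0.274708 − 0.909725) / 0.460487 = -0.635017 / 0.460487 = -1.379

-1.379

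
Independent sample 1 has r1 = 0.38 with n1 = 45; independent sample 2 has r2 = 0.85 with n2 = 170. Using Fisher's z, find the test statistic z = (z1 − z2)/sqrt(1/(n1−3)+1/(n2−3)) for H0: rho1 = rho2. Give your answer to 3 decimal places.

-4.959

z1 = atanh(0.38) = 0.400060,  z2 = atanh(0.85) = 1.256153
SE = √(1/(n1−3) + 1/(n2−3)) = √(1/42 + 1/167) = √(0.0238095 + 0.0059880) = √0.0297975 = 0.172620
z = (z1 − z2)/SE = (0.400060 − 1.256153) / 0.172620 = -0.856093 / 0.172620 = -4.959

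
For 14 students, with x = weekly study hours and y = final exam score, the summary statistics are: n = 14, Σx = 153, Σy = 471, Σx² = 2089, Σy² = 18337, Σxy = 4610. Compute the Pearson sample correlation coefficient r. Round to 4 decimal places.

Numerator: nΣxy − (Σx)(Σy) = 14·4610 − (153)(471) = -7523
Denominator: √[(nΣx²−(Σx)²)(nΣy²−(Σy)²)]
  nΣx²−(Σx)² = 14·2089 − 23409 = 5837;  nΣy²−(Σy)² = 14·18337 − 221841 = 34877
  √(5837·34877) = √203577049 = 14268.0429
r = -7523 / 14268.0429 = -0.5273

-0.5273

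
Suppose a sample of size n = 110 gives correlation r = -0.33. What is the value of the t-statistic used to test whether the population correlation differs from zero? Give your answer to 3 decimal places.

t = r·√(n−2) / √(1−r²) with r = -0.33, n = 110
  = -0.33·√108 / √(1 − 0.1089)
  = -0.33·10.392305 / 0.943981
  = -3.429461 / 0.943981 = -3.633

-3.633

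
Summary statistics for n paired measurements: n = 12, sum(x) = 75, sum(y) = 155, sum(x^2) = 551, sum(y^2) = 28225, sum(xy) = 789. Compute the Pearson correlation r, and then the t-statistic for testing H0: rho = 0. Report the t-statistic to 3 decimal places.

-0.390

S_xy = nΣxy − ΣxΣy = 12·789 − 75·155 = 9468 − 11625 = -2157
S_xx = nΣx² − (Σx)² = 12·551 − 75² = 6612 − 5625 = 987
S_yy = nΣy² − (Σy)² = 12·28225 − 155² = 338700 − 24025 = 314675
r = S_xy / √(S_xx·S_yy) = -2157 / √(987·314675) = -2157 / √310584225 = -2157 / 17623.3999 = -0.1224
t = r·√(n−2)/√(1−r²) = -0.1224·√10 / √(1−0.014982) = -0.387063 / 0.992481 = -0.390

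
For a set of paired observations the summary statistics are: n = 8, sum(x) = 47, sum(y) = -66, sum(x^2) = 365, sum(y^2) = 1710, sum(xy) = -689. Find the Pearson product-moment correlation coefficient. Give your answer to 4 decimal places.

-0.9360

Numerator: nΣxy − (Σx)(Σy) = 8·(-689) − (47)(-66) = -2410
Denominator: √[(nΣx²−(Σx)²)(nΣy²−(Σy)²)]
  nΣx²−(Σx)² = 8·365 − 2209 = 711;  nΣy²−(Σy)² = 8·1710 − 4356 = 9324
  √(711·9324) = √6629364 = 2574.7551
r = -2410 / 2574.7551 = -0.9360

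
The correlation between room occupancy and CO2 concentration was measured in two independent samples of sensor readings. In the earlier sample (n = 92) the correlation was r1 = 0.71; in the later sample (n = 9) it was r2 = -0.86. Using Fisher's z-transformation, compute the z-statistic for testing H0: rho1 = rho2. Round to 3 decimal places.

5.170

Fisher z-transforms: z1 = atanh(0.71) = 0.887184, z2 = atanh(-0.86) = -1.293345; difference d = 2.180529
Var(d) = 1/89 + 1/6 = 0.0112360 + 0.1666667 = 0.1779027
z = d/√Var(d) = 2.180529 / √0.1779027 = 2.180529 / 0.421785 = 5.170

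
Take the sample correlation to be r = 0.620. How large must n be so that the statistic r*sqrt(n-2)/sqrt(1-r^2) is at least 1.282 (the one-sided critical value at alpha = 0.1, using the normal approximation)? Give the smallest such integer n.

5

Need r·√(n−2)/√(1−r²) ≥ 1.282
√(n−2) ≥ 1.282·√(1−0.384400) / 0.620 = 1.282·0.784602 / 0.620 = 1.6224
n−2 ≥ 2.6322  ⇒  n ≥ 4.6322
Smallest integer n = 5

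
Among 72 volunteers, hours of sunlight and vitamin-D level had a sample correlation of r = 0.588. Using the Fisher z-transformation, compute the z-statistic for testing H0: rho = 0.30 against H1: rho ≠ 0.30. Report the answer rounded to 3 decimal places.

z_r = atanh(0.588) = 0.674604,  z_0 = atanh(0.30) = 0.309520
SE = 1/√(n−3) = 1/√69 = 0.120386
z = (z_r − z_0)/SE = (0.674604 − 0.309520) / 0.120386 = 0.365084 / 0.120386 = 3.033

3.033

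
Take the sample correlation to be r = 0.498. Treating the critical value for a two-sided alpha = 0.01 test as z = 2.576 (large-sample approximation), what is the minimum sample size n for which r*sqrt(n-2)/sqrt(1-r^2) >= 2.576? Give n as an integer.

r√(n−2)/√(1−r²) ≥ 2.576  ⇔  n−2 ≥ (2.576)²·(1−r²)/r²
(1−r²)/r² = (1−0.248004)/0.248004 = 3.0322
n ≥ 2 + 6.635776·3.0322 = 2 + 20.1210 = 22.1210
⌈22.1210⌉ = 23

23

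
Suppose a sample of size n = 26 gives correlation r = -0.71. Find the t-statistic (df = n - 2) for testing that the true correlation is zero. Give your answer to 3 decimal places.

-4.939

1 − r² = 1 − 0.5041 = 0.4959;  √(1−r²) = 0.704202
√(n−2) = √24 = 4.898979
t = r·√(n−2)/√(1−r²) = -0.71 · 4.898979 / 0.704202 = -4.939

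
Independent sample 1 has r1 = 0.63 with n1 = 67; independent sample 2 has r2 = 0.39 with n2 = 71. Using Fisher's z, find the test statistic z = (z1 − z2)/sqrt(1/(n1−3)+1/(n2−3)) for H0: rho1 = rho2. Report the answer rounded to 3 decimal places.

1.893

z1 = atanh(0.63) = 0.741416,  z2 = atanh(0.39) = 0.411800
SE = √(1/(n1−3) + 1/(n2−3)) = √(1/64 + 1/68) = √(0.0156250 + 0.0147059) = √0.0303309 = 0.174158
z = (z1 − z2)/SE = (0.741416 − 0.411800) / 0.174158 = 0.329616 / 0.174158 = 1.893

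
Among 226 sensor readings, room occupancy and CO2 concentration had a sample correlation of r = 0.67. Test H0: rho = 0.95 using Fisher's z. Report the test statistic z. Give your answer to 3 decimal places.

Fisher z: atanh(0.67) = 0.810743, atanh(0.95) = 1.831781
z = (z_r − z_0)·√(n−3) = (0.810743 − 1.831781)·√223 = -1.021038 · 14.933185 = -15.247

-15.247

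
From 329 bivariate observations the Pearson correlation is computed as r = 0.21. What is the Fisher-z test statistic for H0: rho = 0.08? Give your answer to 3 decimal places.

Fisher z: atanh(0.21) = 0.213171, atanh(0.08) = 0.080171
z = (z_r − z_0)·√(n−3) = (0.213171 − 0.080171)·√326 = 0.133000 · 18.055470 = 2.401

2.401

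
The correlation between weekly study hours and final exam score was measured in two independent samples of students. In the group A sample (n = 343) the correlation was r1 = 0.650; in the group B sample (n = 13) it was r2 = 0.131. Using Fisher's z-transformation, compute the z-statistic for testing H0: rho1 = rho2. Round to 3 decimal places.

Fisher z-transforms: z1 = atanh(0.650) = 0.775299, z2 = atanh(0.131) = 0.131757; difference d = 0.643542
Var(d) = 1/340 + 1/10 = 0.0029412 + 0.1000000 = 0.1029412
z = d/√Var(d) = 0.643542 / √0.1029412 = 0.643542 / 0.320845 = 2.006

2.006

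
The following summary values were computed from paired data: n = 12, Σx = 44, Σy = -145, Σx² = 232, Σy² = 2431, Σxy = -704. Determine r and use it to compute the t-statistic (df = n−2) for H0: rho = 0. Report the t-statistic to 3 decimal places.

-4.031

Numerator: nΣxy − (Σx)(Σy) = 12·(-704) − (44)(-145) = -2068
Denominator: √[(nΣx²−(Σx)²)(nΣy²−(Σy)²)]
  nΣx²−(Σx)² = 12·232 − 1936 = 848;  nΣy²−(Σy)² = 12·2431 − 21025 = 8147
  √(848·8147) = √6908656 = 2628.4322
r = -2068 / 2628.4322 = -0.7868
t = r·√(n−2)/√(1−r²) = -0.7868·√10 / √(1−0.619054) = -2.488080 / 0.617208 = -4.031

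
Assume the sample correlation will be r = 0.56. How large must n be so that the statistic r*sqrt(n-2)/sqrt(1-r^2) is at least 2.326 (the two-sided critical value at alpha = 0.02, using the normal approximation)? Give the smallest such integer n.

14

r√(n−2)/√(1−r²) ≥ 2.326  ⇔  n−2 ≥ (2.326)²·(1−r²)/r²
(1−r²)/r² = (1−0.3136)/0.3136 = 2.1888
n ≥ 2 + 5.410276·2.1888 = 2 + 11.8420 = 13.8420
⌈13.8420⌉ = 14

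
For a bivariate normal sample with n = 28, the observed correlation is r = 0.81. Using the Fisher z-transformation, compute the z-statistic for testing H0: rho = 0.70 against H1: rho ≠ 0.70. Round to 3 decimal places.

1.299

z_r = atanh(0.81) = 1.127029,  z_0 = atanh(0.70) = 0.867301
SE = 1/√(n−3) = 1/√25 = 0.200000
z = (z_r − z_0)/SE = (1.127029 − 0.867301) / 0.200000 = 0.259728 / 0.200000 = 1.299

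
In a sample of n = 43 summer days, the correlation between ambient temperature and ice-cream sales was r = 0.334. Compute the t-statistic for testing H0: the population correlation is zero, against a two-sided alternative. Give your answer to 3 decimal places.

2.269

t = r·√(n−2) / √(1−r²) with r = 0.334, n = 43
  = 0.334·√41 / √(1 − 0.111556)
  = 0.334·6.403124 / 0.942573
  = 2.138643 / 0.942573 = 2.269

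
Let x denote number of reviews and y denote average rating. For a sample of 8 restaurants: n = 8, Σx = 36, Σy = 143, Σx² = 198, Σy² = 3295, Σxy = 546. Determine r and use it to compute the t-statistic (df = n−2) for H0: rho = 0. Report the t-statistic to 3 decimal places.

Numerator: nΣxy − (Σx)(Σy) = 8·546 − (36)(143) = -780
Denominator: √[(nΣx²−(Σx)²)(nΣy²−(Σy)²)]
  nΣx²−(Σx)² = 8·198 − 1296 = 288;  nΣy²−(Σy)² = 8·3295 − 20449 = 5911
  √(288·5911) = √1702368 = 1304.7483
r = -780 / 1304.7483 = -0.5978
t = r·√(n−2)/√(1−r²) = -0.5978·√6 / √(1−0.357365) = -1.464305 / 0.801645 = -1.827

-1.827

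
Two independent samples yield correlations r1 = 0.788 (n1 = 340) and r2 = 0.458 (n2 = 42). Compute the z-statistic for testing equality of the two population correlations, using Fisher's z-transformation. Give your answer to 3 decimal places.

Fisher z-transforms: z1 = atanh(0.788) = 1.066133, z2 = atanh(0.458) = 0.494777; difference d = 0.571356
Var(d) = 1/337 + 1/39 = 0.0029674 + 0.0256410 = 0.0286084
z = d/√Var(d) = 0.571356 / √0.0286084 = 0.571356 / 0.169140 = 3.378

3.378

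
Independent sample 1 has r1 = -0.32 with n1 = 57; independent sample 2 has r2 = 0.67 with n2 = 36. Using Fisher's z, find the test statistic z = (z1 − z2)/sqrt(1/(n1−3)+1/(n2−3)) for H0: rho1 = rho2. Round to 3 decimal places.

z1 = atanh(-0.32) = -0.331647,  z2 = atanh(0.67) = 0.810743
SE = √(1/(n1−3) + 1/(n2−3)) = √(1/54 + 1/33) = √(0.0185185 + 0.0303030) = √0.0488215 = 0.220956
z = (z1 − z2)/SE = (-0.331647 − 0.810743) / 0.220956 = -1.142390 / 0.220956 = -5.170

-5.170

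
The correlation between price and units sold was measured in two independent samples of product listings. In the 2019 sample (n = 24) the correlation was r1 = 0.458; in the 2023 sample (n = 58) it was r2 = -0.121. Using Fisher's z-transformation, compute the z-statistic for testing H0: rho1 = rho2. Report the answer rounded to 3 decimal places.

2.403

Fisher z-transforms: z1 = atanh(0.458) = 0.494777, z2 = atanh(-0.121) = -0.121596; difference d = 0.616373
Var(d) = 1/21 + 1/55 = 0.0476190 + 0.0181818 = 0.0658008
z = d/√Var(d) = 0.616373 / √0.0658008 = 0.616373 / 0.256517 = 2.403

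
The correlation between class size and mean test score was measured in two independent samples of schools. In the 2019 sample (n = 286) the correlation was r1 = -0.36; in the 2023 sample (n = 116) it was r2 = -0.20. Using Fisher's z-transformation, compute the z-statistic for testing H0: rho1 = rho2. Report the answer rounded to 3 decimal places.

z1 = atanh(-0.36) = -0.376886,  z2 = atanh(-0.20) = -0.202733
SE = √(1/(n1−3) + 1/(n2−3)) = √(1/283 + 1/113) = √(0.0035336 + 0.0088496) = √0.0123832 = 0.111280
z = (z1 − z2)/SE = (-0.376886 − (-0.202733)) / 0.111280 = -0.174153 / 0.111280 = -1.565

-1.565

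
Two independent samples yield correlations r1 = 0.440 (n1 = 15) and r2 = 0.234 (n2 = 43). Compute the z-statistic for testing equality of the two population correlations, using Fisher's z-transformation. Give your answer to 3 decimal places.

Fisher z-transforms: z1 = atanh(0.440) = 0.472231, z2 = atanh(0.234) = 0.238417; difference d = 0.233814
Var(d) = 1/12 + 1/40 = 0.0833333 + 0.0250000 = 0.1083333
z = d/√Var(d) = 0.233814 / √0.1083333 = 0.233814 / 0.329140 = 0.710

0.710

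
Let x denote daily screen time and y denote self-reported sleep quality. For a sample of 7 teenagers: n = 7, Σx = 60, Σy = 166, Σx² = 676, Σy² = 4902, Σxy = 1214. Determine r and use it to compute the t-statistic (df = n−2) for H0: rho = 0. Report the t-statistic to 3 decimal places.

Numerator: nΣxy − (Σx)(Σy) = 7·1214 − (60)(166) = -1462
Denominator: √[(nΣx²−(Σx)²)(nΣy²−(Σy)²)]
  nΣx²−(Σx)² = 7·676 − 3600 = 1132;  nΣy²−(Σy)² = 7·4902 − 27556 = 6758
  √(1132·6758) = √7650056 = 2765.8735
r = -1462 / 2765.8735 = -0.5286
t = r·√(n−2)/√(1−r²) = -0.5286·√5 / √(1−0.279418) = -1.181986 / 0.848871 = -1.392

-1.392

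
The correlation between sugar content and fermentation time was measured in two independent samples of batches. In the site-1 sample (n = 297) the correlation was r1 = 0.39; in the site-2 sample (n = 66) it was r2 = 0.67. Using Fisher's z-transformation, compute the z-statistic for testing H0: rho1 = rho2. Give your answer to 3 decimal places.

z1 = atanh(0.39) = 0.411800,  z2 = atanh(0.67) = 0.810743
SE = √(1/(n1−3) + 1/(n2−3)) = √(1/294 + 1/63) = √(0.0034014 + 0.0158730) = √0.0192744 = 0.138832
z = (z1 − z2)/SE = (0.411800 − 0.810743) / 0.138832 = -0.398943 / 0.138832 = -2.874

-2.874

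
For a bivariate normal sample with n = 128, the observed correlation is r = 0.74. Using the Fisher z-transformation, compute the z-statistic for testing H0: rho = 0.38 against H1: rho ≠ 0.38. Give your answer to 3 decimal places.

Fisher z: atanh(0.74) = 0.950479, atanh(0.38) = 0.400060
z = (z_r − z_0)·√(n−3) = (0.950479 − 0.400060)·√125 = 0.550419 · 11.180340 = 6.154

6.154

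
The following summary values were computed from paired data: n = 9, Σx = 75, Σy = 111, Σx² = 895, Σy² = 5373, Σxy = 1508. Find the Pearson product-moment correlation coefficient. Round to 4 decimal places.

Numerator: nΣxy − (Σx)(Σy) = 9·1508 − (75)(111) = 5247
Denominator: √[(nΣx²−(Σx)²)(nΣy²−(Σy)²)]
  nΣx²−(Σx)² = 9·895 − 5625 = 2430;  nΣy²−(Σy)² = 9·5373 − 12321 = 36036
  √(2430·36036) = √87567480 = 9357.7497
r = 5247 / 9357.7497 = 0.5607

0.5607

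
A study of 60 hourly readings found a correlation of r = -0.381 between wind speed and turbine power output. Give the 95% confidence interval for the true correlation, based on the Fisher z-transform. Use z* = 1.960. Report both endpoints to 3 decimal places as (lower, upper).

(-0.579, -0.141)

z_r = atanh(-0.381) = -0.401229;  SE = 1/√(n−3) = 1/√57 = 0.132453
z-limits: -0.401229 ± 1.960·0.132453 = -0.401229 ± 0.259608 = [-0.660837, -0.141621]
ρ-limits: (tanh -0.660837, tanh -0.141621) = (-0.579, -0.141)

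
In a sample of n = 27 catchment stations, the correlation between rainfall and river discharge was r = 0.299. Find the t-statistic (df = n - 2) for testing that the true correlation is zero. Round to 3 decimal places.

1 − r² = 1 − 0.089401 = 0.910599;  √(1−r²) = 0.954253
√(n−2) = √25 = 5.000000
t = r·√(n−2)/√(1−r²) = 0.299 · 5.000000 / 0.954253 = 1.567

1.567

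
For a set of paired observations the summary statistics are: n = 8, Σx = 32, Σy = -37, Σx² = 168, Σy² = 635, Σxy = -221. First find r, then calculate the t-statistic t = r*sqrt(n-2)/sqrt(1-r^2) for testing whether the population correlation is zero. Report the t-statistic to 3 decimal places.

Numerator: nΣxy − (Σx)(Σy) = 8·(-221) − (32)(-37) = -584
Denominator: √[(nΣx²−(Σx)²)(nΣy²−(Σy)²)]
  nΣx²−(Σx)² = 8·168 − 1024 = 320;  nΣy²−(Σy)² = 8·635 − 1369 = 3711
  √(320·3711) = √1187520 = 1089.7339
r = -584 / 1089.7339 = -0.5359
t = r·√(n−2)/√(1−r²) = -0.5359·√6 / √(1−0.287189) = -1.312682 / 0.844281 = -1.555

-1.555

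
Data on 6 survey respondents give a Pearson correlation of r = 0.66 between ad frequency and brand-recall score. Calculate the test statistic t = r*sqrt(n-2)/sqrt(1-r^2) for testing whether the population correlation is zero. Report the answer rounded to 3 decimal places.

1.757

t = r·√(n−2) / √(1−r²) with r = 0.66, n = 6
  = 0.66·√4 / √(1 − 0.4356)
  = 0.66·2.000000 / 0.751266
  = 1.320000 / 0.751266 = 1.757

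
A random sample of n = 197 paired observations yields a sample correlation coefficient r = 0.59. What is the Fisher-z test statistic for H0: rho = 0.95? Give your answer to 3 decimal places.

z_r = atanh(0.59) = 0.677666,  z_0 = atanh(0.95) = 1.831781
SE = 1/√(n−3) = 1/√194 = 0.071796
z = (z_r − z_0)/SE = (0.677666 − 1.831781) / 0.071796 = -1.154115 / 0.071796 = -16.075

-16.075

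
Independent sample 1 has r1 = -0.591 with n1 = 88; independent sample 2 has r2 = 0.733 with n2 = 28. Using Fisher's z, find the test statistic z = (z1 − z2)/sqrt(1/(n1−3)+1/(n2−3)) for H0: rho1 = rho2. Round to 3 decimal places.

-7.096

Fisher z-transforms: z1 = atanh(-0.591) = -0.679201, z2 = atanh(0.733) = 0.935180; difference d = -1.614381
Var(d) = 1/85 + 1/25 = 0.0117647 + 0.0400000 = 0.0517647
z = d/√Var(d) = -1.614381 / √0.0517647 = -1.614381 / 0.227519 = -7.096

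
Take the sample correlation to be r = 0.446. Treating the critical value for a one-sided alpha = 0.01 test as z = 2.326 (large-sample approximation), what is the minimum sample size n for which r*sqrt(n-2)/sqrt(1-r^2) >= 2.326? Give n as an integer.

24

Need r·√(n−2)/√(1−r²) ≥ 2.326
√(n−2) ≥ 2.326·√(1−0.198916) / 0.446 = 2.326·0.895033 / 0.446 = 4.6678
n−2 ≥ 21.7884  ⇒  n ≥ 23.7884
Smallest integer n = 24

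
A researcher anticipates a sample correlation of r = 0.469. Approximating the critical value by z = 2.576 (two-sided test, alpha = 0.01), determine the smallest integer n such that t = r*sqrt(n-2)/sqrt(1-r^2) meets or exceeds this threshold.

Need r·√(n−2)/√(1−r²) ≥ 2.576
√(n−2) ≥ 2.576·√(1−0.219961) / 0.469 = 2.576·0.883198 / 0.469 = 4.8510
n−2 ≥ 23.5322  ⇒  n ≥ 25.5322
Smallest integer n = 26

26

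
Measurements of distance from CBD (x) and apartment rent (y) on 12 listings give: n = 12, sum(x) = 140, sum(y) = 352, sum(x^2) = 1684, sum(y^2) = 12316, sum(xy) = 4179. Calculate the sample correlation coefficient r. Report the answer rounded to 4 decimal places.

Numerator: nΣxy − (Σx)(Σy) = 12·4179 − (140)(352) = 868
Denominator: √[(nΣx²−(Σx)²)(nΣy²−(Σy)²)]
  nΣx²−(Σx)² = 12·1684 − 19600 = 608;  nΣy²−(Σy)² = 12·12316 − 123904 = 23888
  √(608·23888) = √14523904 = 3811.0240
r = 868 / 3811.0240 = 0.2278

0.2278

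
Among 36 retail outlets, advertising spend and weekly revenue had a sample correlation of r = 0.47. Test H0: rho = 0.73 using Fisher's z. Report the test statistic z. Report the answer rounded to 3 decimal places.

z_r = atanh(0.47) = 0.510070,  z_0 = atanh(0.73) = 0.928727
SE = 1/√(n−3) = 1/√33 = 0.174078
z = (z_r − z_0)/SE = (0.510070 − 0.928727) / 0.174078 = -0.418657 / 0.174078 = -2.405

-2.405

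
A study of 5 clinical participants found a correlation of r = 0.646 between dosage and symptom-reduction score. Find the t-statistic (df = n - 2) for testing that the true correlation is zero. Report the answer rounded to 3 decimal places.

1 − r² = 1 − 0.417316 = 0.582684;  √(1−r²) = 0.763337
√(n−2) = √3 = 1.732051
t = r·√(n−2)/√(1−r²) = 0.646 · 1.732051 / 0.763337 = 1.466

1.466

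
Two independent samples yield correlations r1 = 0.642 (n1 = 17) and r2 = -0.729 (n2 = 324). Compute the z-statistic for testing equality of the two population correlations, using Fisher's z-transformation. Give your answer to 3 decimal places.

z1 = atanh(0.642) = 0.761569,  z2 = atanh(-0.729) = -0.926590
SE = √(1/(n1−3) + 1/(n2−3)) = √(1/14 + 1/321) = √(0.0714286 + 0.0031153) = √0.0745439 = 0.273027
z = (z1 − z2)/SE = (0.761569 − (-0.926590)) / 0.273027 = 1.688159 / 0.273027 = 6.183

6.183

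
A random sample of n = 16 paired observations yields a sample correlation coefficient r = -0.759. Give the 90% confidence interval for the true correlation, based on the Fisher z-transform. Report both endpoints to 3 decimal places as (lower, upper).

(-0.896, -0.491)

Fisher z: z_r = atanh(r) = ½·ln((1+(-0.759))/(1−(-0.759))) = -0.993852
SE(z) = 1/√(n−3) = 1/√13 = 0.277350
90% ⇒ z* = 1.645; margin = 1.645·0.277350 = 0.456241
CI on z-scale: (-1.450093, -0.537611)
Back-transform: tanh(-1.450093) = -0.895711, tanh(-0.537611) = -0.491177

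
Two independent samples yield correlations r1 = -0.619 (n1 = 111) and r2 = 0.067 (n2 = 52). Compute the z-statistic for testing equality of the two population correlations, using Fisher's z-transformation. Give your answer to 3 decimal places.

z1 = atanh(-0.619) = -0.723382,  z2 = atanh(0.067) = 0.067101
SE = √(1/(n1−3) + 1/(n2−3)) = √(1/108 + 1/49) = √(0.0092593 + 0.0204082) = √0.0296675 = 0.172243
z = (z1 − z2)/SE = (-0.723382 − 0.067101) / 0.172243 = -0.790483 / 0.172243 = -4.589

-4.589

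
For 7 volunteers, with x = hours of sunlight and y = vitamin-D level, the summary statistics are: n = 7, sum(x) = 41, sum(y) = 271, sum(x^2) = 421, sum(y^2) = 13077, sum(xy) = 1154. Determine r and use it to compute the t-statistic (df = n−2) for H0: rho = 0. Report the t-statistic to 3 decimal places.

-1.831

S_xy = nΣxy − ΣxΣy = 7·1154 − 41·271 = 8078 − 11111 = -3033
S_xx = nΣx² − (Σx)² = 7·421 − 41² = 2947 − 1681 = 1266
S_yy = nΣy² − (Σy)² = 7·13077 − 271² = 91539 − 73441 = 18098
r = S_xy / √(S_xx·S_yy) = -3033 / √(1266·18098) = -3033 / √22912068 = -3033 / 4786.6552 = -0.6336
t = r·√(n−2)/√(1−r²) = -0.6336·√5 / √(1−0.401449) = -1.416773 / 0.773661 = -1.831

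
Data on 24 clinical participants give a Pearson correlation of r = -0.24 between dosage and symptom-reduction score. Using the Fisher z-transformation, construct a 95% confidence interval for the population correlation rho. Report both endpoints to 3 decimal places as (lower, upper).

Fisher z: z_r = atanh(r) = ½·ln((1+(-0.24))/(1−(-0.24))) = -0.244774
SE(z) = 1/√(n−3) = 1/√21 = 0.218218
95% ⇒ z* = 1.960; margin = 1.960·0.218218 = 0.427707
CI on z-scale: (-0.672481, 0.182933)
Back-transform: tanh(-0.672481) = -0.586610, tanh(0.182933) = 0.180919

(-0.587, 0.181)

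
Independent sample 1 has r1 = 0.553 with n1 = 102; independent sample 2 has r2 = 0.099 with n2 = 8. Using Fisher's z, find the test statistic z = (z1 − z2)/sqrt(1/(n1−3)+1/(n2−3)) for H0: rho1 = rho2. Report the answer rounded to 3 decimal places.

1.142

Fisher z-transforms: z1 = atanh(0.553) = 0.622693, z2 = atanh(0.099) = 0.099325; difference d = 0.523368
Var(d) = 1/99 + 1/5 = 0.0101010 + 0.2000000 = 0.2101010
z = d/√Var(d) = 0.523368 / √0.2101010 = 0.523368 / 0.458368 = 1.142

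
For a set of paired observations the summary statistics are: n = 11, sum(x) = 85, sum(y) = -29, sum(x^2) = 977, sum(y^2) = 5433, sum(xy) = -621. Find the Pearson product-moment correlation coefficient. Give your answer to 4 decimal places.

Numerator: nΣxy − (Σx)(Σy) = 11·(-621) − (85)(-29) = -4366
Denominator: √[(nΣx²−(Σx)²)(nΣy²−(Σy)²)]
  nΣx²−(Σx)² = 11·977 − 7225 = 3522;  nΣy²−(Σy)² = 11·5433 − 841 = 58922
  √(3522·58922) = √207523284 = 14405.6685
r = -4366 / 14405.6685 = -0.3031

-0.3031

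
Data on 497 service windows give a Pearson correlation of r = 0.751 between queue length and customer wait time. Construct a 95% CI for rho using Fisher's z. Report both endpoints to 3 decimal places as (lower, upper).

z_r = atanh(0.751) = 0.975245;  SE = 1/√(n−3) = 1/√494 = 0.044992
z-limits: 0.975245 ± 1.960·0.044992 = 0.975245 ± 0.088184 = [0.887061, 1.063429]
ρ-limits: (tanh 0.887061, tanh 1.063429) = (0.710, 0.787)

(0.710, 0.787)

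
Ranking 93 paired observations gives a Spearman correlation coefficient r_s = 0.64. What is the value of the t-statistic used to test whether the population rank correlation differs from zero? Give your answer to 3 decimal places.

1 − r_s² = 1 − 0.4096 = 0.5904;  √(1−r_s²) = 0.768375
√(n−2) = √91 = 9.539392
t = r_s·√(n−2)/√(1−r_s²) = 0.64 · 9.539392 / 0.768375 = 7.946

7.946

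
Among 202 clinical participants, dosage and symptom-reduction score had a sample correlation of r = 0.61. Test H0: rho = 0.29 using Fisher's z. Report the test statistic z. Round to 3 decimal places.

Fisher z: atanh(0.61) = 0.708921, atanh(0.29) = 0.298566
z = (z_r − z_0)·√(n−3) = (0.708921 − 0.298566)·√199 = 0.410355 · 14.106736 = 5.789

5.789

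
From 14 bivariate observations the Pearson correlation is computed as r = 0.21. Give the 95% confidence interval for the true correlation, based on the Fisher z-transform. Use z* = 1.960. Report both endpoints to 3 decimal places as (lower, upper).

Fisher z: z_r = atanh(r) = ½·ln((1+0.21)/(1−0.21)) = 0.213171
SE(z) = 1/√(n−3) = 1/√11 = 0.301511
95% ⇒ z* = 1.960; margin = 1.960·0.301511 = 0.590962
CI on z-scale: (-0.377791, 0.804133)
Back-transform: tanh(-0.377791) = -0.360788, tanh(0.804133) = 0.666341

(-0.361, 0.666)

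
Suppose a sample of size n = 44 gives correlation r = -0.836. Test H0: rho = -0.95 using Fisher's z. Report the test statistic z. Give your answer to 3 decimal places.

Fisher z: atanh(-0.836) = -1.207739, atanh(-0.95) = -1.831781
z = (z_r − z_0)·√(n−3) = (-1.207739 − (-1.831781))·√41 = 0.624042 · 6.403124 = 3.996

3.996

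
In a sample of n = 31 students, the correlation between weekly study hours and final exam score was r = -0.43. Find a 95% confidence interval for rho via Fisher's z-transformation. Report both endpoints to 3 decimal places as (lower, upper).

z_r = atanh(-0.43) = -0.459897;  SE = 1/√(n−3) = 1/√28 = 0.188982
z-limits: -0.459897 ± 1.960·0.188982 = -0.459897 ± 0.370405 = [-0.830302, -0.089492]
ρ-limits: (tanh -0.830302, tanh -0.089492) = (-0.681, -0.089)

(-0.681, -0.089)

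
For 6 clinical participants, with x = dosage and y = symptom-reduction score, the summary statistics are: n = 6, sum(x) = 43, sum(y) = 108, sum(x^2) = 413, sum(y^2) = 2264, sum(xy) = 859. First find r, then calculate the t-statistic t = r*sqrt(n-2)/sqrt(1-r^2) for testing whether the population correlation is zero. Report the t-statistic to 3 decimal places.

1.048

Numerator: nΣxy − (Σx)(Σy) = 6·859 − (43)(108) = 510
Denominator: √[(nΣx²−(Σx)²)(nΣy²−(Σy)²)]
  nΣx²−(Σx)² = 6·413 − 1849 = 629;  nΣy²−(Σy)² = 6·2264 − 11664 = 1920
  √(629·1920) = √1207680 = 1098.9449
r = 510 / 1098.9449 = 0.4641
t = r·√(n−2)/√(1−r²) = 0.4641·√4 / √(1−0.215389) = 0.928200 / 0.885783 = 1.048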